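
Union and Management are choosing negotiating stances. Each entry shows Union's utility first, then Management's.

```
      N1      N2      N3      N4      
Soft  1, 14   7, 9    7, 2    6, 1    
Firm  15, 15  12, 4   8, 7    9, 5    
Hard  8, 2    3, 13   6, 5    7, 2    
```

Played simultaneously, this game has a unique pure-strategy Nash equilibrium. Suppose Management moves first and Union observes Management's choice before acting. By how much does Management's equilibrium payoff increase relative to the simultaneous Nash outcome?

0

Backward induction with Management moving first.
- N1: Union compares 1, 15, 8 and picks Firm; Management would get 15.
- N2: Union compares 7, 12, 3 and picks Firm; Management would get 4.
- N3: Union compares 7, 8, 6 and picks Firm; Management would get 7.
- N4: Union compares 6, 9, 7 and picks Firm; Management would get 5.
Among 15, 4, 7, 5, the best is 15 at N1. Subgame-perfect outcome: (Firm, N1) with payoffs (15, 15).
Under simultaneous play:
Union's best replies: N1→Firm; N2→Firm; N3→Firm; N4→Firm.
Management's best replies: Soft→N1; Firm→N1; Hard→N2.
Only (Firm, N1) has each player best-responding; Nash payoffs (15, 15).
Management's commitment gain: 15 − 15 = 0.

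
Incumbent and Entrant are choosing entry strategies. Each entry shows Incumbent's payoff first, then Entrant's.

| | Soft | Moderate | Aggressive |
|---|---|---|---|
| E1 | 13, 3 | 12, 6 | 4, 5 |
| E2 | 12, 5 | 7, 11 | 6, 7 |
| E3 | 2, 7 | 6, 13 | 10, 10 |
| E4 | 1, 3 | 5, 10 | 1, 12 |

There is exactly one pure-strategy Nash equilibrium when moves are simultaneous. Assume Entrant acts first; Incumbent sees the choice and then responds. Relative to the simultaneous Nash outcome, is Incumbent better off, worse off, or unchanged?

worse off

Solve by backward induction (Entrant leads).
- Soft: BR = E1, leader payoff 3.
- Moderate: BR = E1, leader payoff 6.
- Aggressive: BR = E3, leader payoff 10.
Entrant's induced payoffs are 3, 6, 10, so Entrant commits to Aggressive. Subgame-perfect outcome: (E3, Aggressive) with payoffs (10, 10).
For the simultaneous game, intersect best replies.
Incumbent's best replies: Soft→E1; Moderate→E1; Aggressive→E3.
Entrant's best replies: E1→Moderate; E2→Moderate; E3→Moderate; E4→Aggressive.
The unique mutual best reply is (E1, Moderate), giving (12, 6).
Incumbent earns 10 sequentially versus 12 at the Nash outcome: worse off.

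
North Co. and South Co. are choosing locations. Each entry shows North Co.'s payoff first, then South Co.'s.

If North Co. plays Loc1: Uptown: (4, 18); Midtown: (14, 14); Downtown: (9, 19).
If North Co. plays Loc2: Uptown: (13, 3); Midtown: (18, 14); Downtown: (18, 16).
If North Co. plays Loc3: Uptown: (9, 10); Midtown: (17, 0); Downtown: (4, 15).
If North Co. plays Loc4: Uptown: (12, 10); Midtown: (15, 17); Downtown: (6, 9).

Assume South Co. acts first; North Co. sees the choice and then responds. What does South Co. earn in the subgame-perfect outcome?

Solve by backward induction (South Co. leads).
- Uptown: BR = Loc2, leader payoff 3.
- Midtown: BR = Loc2, leader payoff 14.
- Downtown: BR = Loc2, leader payoff 16.
Maximizing over 3, 14, 16, South Co. chooses Downtown. Subgame-perfect outcome: (Loc2, Downtown) with payoffs (18, 16).

16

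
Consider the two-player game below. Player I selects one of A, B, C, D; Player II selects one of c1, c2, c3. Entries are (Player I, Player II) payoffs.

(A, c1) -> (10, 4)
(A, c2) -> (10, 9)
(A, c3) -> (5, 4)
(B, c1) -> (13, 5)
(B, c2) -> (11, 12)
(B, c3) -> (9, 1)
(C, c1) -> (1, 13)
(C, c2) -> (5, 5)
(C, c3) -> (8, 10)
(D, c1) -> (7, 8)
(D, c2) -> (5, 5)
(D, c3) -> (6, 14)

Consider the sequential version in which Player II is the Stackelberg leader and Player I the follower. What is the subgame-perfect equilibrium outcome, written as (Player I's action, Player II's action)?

Backward induction with Player II moving first.
- c1 → Player I plays B (best of 10, 13, 1, 7); Player II gets 5.
- c2 → Player I plays B (best of 10, 11, 5, 5); Player II gets 12.
- c3 → Player I plays B (best of 5, 9, 8, 6); Player II gets 1.
Among 5, 12, 1, the best is 12 at c2. Subgame-perfect outcome: (B, c2) with payoffs (11, 12).

(B, c2)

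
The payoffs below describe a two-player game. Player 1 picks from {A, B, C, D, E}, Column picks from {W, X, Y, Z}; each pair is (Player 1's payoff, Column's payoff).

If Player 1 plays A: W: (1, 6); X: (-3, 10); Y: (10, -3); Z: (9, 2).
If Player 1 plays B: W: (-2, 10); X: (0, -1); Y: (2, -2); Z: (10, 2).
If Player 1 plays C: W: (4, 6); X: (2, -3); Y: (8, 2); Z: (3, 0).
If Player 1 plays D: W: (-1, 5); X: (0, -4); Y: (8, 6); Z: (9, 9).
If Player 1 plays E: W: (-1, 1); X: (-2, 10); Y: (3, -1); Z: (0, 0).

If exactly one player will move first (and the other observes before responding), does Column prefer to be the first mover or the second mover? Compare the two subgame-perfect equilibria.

If Player 1 leads: Column's best replies are A→X, B→W, C→W, D→Z, E→X; Player 1's induced payoffs -3, -2, 4, 9, -2; outcome (D, Z), payoffs (9, 9).
If Column leads: Player 1's best replies are W→C, X→C, Y→A, Z→B; Column's induced payoffs 6, -3, -3, 2; outcome (C, W), payoffs (4, 6).
Column gets 6 moving first and 9 moving second, so Column prefers to move second.

second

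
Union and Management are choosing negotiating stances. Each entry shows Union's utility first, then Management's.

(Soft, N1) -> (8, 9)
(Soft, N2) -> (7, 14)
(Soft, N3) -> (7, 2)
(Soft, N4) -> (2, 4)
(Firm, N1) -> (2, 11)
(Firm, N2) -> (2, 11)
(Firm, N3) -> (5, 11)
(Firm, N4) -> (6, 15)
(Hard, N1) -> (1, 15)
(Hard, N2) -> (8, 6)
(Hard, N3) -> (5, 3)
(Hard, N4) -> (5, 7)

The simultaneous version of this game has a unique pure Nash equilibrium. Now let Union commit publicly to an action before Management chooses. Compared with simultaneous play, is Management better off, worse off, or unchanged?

Management best-responds to each possible Union move:
- Soft: Management compares 9, 14, 2, 4 and picks N2; Union would get 7.
- Firm: Management compares 11, 11, 11, 15 and picks N4; Union would get 6.
- Hard: Management compares 15, 6, 3, 7 and picks N1; Union would get 1.
Maximizing over 7, 6, 1, Union chooses Soft. Subgame-perfect outcome: (Soft, N2) with payoffs (7, 14).
For the simultaneous game, intersect best replies.
Union's best replies: N1→Soft; N2→Hard; N3→Soft; N4→Firm.
Management's best replies: Soft→N2; Firm→N4; Hard→N1.
The unique mutual best reply is (Firm, N4), giving (6, 15).
Management earns 14 sequentially versus 15 at the Nash outcome: worse off.

worse off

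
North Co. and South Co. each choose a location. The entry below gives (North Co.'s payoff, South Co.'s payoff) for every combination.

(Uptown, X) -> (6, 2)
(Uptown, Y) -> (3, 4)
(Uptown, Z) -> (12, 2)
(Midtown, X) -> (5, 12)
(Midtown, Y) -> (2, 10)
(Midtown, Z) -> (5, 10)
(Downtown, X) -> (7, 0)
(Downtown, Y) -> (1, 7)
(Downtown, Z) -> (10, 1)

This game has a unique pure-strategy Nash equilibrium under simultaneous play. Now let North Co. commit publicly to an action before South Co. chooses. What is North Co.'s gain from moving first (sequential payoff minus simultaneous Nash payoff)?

Work backward from South Co.'s decision.
- Uptown: South Co. compares 2, 4, 2 and picks Y; North Co. would get 3.
- Midtown: South Co. compares 12, 10, 10 and picks X; North Co. would get 5.
- Downtown: South Co. compares 0, 7, 1 and picks Y; North Co. would get 1.
North Co.'s induced payoffs are 3, 5, 1, so North Co. commits to Midtown. Subgame-perfect outcome: (Midtown, X) with payoffs (5, 12).
For the simultaneous game, intersect best replies.
North Co.'s best replies: X→Downtown; Y→Uptown; Z→Uptown.
South Co.'s best replies: Uptown→Y; Midtown→X; Downtown→Y.
Only (Uptown, Y) has each player best-responding; Nash payoffs (3, 4).
North Co.'s commitment gain: 5 − 3 = 2.

2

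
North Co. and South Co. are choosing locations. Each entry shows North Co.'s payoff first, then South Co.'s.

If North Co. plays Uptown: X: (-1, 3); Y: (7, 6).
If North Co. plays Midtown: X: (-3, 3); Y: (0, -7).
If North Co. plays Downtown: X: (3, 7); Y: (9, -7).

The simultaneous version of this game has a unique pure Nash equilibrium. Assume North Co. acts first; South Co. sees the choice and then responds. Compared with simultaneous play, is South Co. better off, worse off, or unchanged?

Solve by backward induction (North Co. leads).
- Uptown → South Co. plays Y (best of 3, 6); North Co. gets 7.
- Midtown → South Co. plays X (best of 3, -7); North Co. gets -3.
- Downtown → South Co. plays X (best of 7, -7); North Co. gets 3.
Among 7, -3, 3, the best is 7 at Uptown. Subgame-perfect outcome: (Uptown, Y) with payoffs (7, 6).
Under simultaneous play:
North Co.'s best replies: X→Downtown; Y→Downtown.
South Co.'s best replies: Uptown→Y; Midtown→X; Downtown→X.
Only (Downtown, X) has each player best-responding; Nash payoffs (3, 7).
South Co. earns 6 sequentially versus 7 at the Nash outcome: worse off.

worse off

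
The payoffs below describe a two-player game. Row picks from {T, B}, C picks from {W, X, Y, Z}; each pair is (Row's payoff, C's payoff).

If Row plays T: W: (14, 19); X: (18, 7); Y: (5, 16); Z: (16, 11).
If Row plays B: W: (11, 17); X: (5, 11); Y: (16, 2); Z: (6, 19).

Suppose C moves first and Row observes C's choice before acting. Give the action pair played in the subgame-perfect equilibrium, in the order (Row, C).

Backward induction with C moving first.
- W: BR = T, leader payoff 19.
- X: BR = T, leader payoff 7.
- Y: BR = B, leader payoff 2.
- Z: BR = T, leader payoff 11.
C's induced payoffs are 19, 7, 2, 11, so C commits to W. Subgame-perfect outcome: (T, W) with payoffs (14, 19).

(T, W)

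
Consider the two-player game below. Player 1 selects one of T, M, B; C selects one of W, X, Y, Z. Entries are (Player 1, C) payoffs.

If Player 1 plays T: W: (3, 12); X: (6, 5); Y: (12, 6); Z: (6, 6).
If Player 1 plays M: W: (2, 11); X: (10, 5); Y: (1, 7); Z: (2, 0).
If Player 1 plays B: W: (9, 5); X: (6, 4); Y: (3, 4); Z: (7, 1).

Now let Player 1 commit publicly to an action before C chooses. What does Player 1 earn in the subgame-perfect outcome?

Solve by backward induction (Player 1 leads).
- T: C compares 12, 5, 6, 6 and picks W; Player 1 would get 3.
- M: C compares 11, 5, 7, 0 and picks W; Player 1 would get 2.
- B: C compares 5, 4, 4, 1 and picks W; Player 1 would get 9.
Among 3, 2, 9, the best is 9 at B. Subgame-perfect outcome: (B, W) with payoffs (9, 5).

9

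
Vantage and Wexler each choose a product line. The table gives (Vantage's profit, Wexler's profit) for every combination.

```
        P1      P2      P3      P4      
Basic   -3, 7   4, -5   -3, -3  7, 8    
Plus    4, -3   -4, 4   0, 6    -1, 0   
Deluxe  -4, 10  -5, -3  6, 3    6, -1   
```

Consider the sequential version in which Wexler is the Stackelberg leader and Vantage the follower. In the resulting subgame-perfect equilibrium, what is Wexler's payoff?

8

Vantage best-responds to each possible Wexler move:
- P1: Vantage compares -3, 4, -4 and picks Plus; Wexler would get -3.
- P2: Vantage compares 4, -4, -5 and picks Basic; Wexler would get -5.
- P3: Vantage compares -3, 0, 6 and picks Deluxe; Wexler would get 3.
- P4: Vantage compares 7, -1, 6 and picks Basic; Wexler would get 8.
Wexler's induced payoffs are -3, -5, 3, 8, so Wexler commits to P4. Subgame-perfect outcome: (Basic, P4) with payoffs (7, 8).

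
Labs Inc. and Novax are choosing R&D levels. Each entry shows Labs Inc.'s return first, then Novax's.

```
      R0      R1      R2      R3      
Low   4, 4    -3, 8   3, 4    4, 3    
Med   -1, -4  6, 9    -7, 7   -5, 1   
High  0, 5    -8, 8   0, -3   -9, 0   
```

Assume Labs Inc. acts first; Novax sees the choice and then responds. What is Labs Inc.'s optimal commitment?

Novax best-responds to each possible Labs Inc. move:
- Low: BR = R1, leader payoff -3.
- Med: BR = R1, leader payoff 6.
- High: BR = R1, leader payoff -8.
Among -3, 6, -8, the best is 6 at Med. Subgame-perfect outcome: (Med, R1) with payoffs (6, 9).

Med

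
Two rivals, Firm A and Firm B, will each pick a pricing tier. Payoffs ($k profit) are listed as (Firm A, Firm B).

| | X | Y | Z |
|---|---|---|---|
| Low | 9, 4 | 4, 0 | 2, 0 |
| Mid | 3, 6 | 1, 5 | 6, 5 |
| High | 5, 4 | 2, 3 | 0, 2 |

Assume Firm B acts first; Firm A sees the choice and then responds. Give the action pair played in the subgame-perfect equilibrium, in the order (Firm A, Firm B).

(Mid, Z)

Solve by backward induction (Firm B leads).
- X → Firm A plays Low (best of 9, 3, 5); Firm B gets 4.
- Y → Firm A plays Low (best of 4, 1, 2); Firm B gets 0.
- Z → Firm A plays Mid (best of 2, 6, 0); Firm B gets 5.
Maximizing over 4, 0, 5, Firm B chooses Z. Subgame-perfect outcome: (Mid, Z) with payoffs (6, 5).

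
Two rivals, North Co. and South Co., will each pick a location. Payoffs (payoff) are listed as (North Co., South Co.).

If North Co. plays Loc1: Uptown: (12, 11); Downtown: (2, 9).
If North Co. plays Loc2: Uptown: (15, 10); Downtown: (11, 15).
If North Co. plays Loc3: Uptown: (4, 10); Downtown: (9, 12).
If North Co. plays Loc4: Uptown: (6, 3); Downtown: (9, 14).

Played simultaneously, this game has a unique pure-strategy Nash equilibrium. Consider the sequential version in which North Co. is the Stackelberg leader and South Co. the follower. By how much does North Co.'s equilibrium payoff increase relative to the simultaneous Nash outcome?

Solve by backward induction (North Co. leads).
- Loc1 → South Co. plays Uptown (best of 11, 9); North Co. gets 12.
- Loc2 → South Co. plays Downtown (best of 10, 15); North Co. gets 11.
- Loc3 → South Co. plays Downtown (best of 10, 12); North Co. gets 9.
- Loc4 → South Co. plays Downtown (best of 3, 14); North Co. gets 9.
North Co.'s induced payoffs are 12, 11, 9, 9, so North Co. commits to Loc1. Subgame-perfect outcome: (Loc1, Uptown) with payoffs (12, 11).
Now find the simultaneous Nash equilibrium.
North Co.'s best replies: Uptown→Loc2; Downtown→Loc2.
South Co.'s best replies: Loc1→Uptown; Loc2→Downtown; Loc3→Downtown; Loc4→Downtown.
The unique mutual best reply is (Loc2, Downtown), giving (11, 15).
North Co.'s commitment gain: 12 − 11 = 1.

1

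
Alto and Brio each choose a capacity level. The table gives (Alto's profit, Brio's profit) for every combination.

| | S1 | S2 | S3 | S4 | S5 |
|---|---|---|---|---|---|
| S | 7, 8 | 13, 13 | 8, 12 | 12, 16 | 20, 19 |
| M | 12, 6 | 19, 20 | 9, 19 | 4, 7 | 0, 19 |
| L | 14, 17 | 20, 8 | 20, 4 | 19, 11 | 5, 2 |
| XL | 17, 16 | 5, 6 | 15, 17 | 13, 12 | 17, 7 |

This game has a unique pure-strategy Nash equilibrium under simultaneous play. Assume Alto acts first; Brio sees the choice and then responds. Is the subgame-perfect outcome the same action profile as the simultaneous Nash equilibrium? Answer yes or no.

Backward induction with Alto moving first.
- S → Brio plays S5 (best of 8, 13, 12, 16, 19); Alto gets 20.
- M → Brio plays S2 (best of 6, 20, 19, 7, 19); Alto gets 19.
- L → Brio plays S1 (best of 17, 8, 4, 11, 2); Alto gets 14.
- XL → Brio plays S3 (best of 16, 6, 17, 12, 7); Alto gets 15.
Maximizing over 20, 19, 14, 15, Alto chooses S. Subgame-perfect outcome: (S, S5) with payoffs (20, 19).
For the simultaneous game, intersect best replies.
Alto's best replies: S1→XL; S2→L; S3→L; S4→L; S5→S.
Brio's best replies: S→S5; M→S2; L→S1; XL→S3.
Only (S, S5) has each player best-responding; Nash payoffs (20, 19).
Sequential outcome (S, S5) coincides with the Nash profile (S, S5).

yes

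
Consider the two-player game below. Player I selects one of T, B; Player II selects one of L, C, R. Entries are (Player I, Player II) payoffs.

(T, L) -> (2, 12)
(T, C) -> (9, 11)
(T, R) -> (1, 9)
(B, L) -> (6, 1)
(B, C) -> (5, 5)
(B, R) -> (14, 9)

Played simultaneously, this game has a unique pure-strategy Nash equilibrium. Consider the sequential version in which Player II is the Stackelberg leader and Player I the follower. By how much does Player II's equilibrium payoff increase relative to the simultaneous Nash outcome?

2

Solve by backward induction (Player II leads).
- L: Player I compares 2, 6 and picks B; Player II would get 1.
- C: Player I compares 9, 5 and picks T; Player II would get 11.
- R: Player I compares 1, 14 and picks B; Player II would get 9.
Among 1, 11, 9, the best is 11 at C. Subgame-perfect outcome: (T, C) with payoffs (9, 11).
Under simultaneous play:
Player I's best replies: L→B; C→T; R→B.
Player II's best replies: T→L; B→R.
The unique mutual best reply is (B, R), giving (14, 9).
Player II's commitment gain: 11 − 9 = 2.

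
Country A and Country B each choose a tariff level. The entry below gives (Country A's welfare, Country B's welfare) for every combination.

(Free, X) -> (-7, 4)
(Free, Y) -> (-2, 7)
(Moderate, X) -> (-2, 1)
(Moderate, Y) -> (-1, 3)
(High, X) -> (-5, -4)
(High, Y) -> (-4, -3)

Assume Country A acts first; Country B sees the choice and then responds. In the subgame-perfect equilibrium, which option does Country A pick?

Moderate

Backward induction with Country A moving first.
- Free → Country B plays Y (best of 4, 7); Country A gets -2.
- Moderate → Country B plays Y (best of 1, 3); Country A gets -1.
- High → Country B plays Y (best of -4, -3); Country A gets -4.
Maximizing over -2, -1, -4, Country A chooses Moderate. Subgame-perfect outcome: (Moderate, Y) with payoffs (-1, 3).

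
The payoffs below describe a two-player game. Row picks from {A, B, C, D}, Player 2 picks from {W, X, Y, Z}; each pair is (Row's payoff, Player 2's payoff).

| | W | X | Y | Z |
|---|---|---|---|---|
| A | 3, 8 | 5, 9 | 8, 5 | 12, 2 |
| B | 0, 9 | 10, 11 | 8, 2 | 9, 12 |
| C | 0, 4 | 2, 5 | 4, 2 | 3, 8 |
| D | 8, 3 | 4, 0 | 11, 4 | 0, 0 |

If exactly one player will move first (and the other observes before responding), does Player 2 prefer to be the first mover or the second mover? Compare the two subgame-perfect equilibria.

first

If Row leads: Player 2's best replies are A→X, B→Z, C→Z, D→Y; Row's induced payoffs 5, 9, 3, 11; outcome (D, Y), payoffs (11, 4).
If Player 2 leads: Row's best replies are W→D, X→B, Y→D, Z→A; Player 2's induced payoffs 3, 11, 4, 2; outcome (B, X), payoffs (10, 11).
Player 2 gets 11 moving first and 4 moving second, so Player 2 prefers to move first.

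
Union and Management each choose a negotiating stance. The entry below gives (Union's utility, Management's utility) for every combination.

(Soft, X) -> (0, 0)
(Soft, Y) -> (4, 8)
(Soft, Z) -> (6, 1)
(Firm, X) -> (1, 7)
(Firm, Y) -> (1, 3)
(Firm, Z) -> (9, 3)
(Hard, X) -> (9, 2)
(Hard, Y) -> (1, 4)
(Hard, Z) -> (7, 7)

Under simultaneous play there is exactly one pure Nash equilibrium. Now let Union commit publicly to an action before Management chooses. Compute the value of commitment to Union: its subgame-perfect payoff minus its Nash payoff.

Work backward from Management's decision.
- Soft: Management compares 0, 8, 1 and picks Y; Union would get 4.
- Firm: Management compares 7, 3, 3 and picks X; Union would get 1.
- Hard: Management compares 2, 4, 7 and picks Z; Union would get 7.
Among 4, 1, 7, the best is 7 at Hard. Subgame-perfect outcome: (Hard, Z) with payoffs (7, 7).
Under simultaneous play:
Union's best replies: X→Hard; Y→Soft; Z→Firm.
Management's best replies: Soft→Y; Firm→X; Hard→Z.
Only (Soft, Y) has each player best-responding; Nash payoffs (4, 8).
Union's commitment gain: 7 − 4 = 3.

3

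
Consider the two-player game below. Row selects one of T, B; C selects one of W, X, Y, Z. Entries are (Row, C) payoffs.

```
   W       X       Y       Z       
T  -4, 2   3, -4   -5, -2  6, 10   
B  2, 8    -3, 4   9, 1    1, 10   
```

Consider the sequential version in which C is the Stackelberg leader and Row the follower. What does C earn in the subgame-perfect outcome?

10

Solve by backward induction (C leads).
- W: BR = B, leader payoff 8.
- X: BR = T, leader payoff -4.
- Y: BR = B, leader payoff 1.
- Z: BR = T, leader payoff 10.
Maximizing over 8, -4, 1, 10, C chooses Z. Subgame-perfect outcome: (T, Z) with payoffs (6, 10).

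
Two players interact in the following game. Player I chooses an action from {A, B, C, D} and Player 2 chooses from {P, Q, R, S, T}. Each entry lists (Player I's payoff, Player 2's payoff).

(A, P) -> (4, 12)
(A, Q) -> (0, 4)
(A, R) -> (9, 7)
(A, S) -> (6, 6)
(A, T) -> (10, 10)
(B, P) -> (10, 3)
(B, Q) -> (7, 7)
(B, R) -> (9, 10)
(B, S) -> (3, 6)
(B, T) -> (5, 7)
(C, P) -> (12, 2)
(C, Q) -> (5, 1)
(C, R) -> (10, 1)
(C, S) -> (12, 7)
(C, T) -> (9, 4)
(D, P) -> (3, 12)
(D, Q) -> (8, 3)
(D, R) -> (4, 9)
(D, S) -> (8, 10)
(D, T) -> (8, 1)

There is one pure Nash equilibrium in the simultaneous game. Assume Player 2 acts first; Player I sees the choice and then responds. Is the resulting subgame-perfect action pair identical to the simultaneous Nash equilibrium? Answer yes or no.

no

Work backward from Player I's decision.
- P: Player I compares 4, 10, 12, 3 and picks C; Player 2 would get 2.
- Q: Player I compares 0, 7, 5, 8 and picks D; Player 2 would get 3.
- R: Player I compares 9, 9, 10, 4 and picks C; Player 2 would get 1.
- S: Player I compares 6, 3, 12, 8 and picks C; Player 2 would get 7.
- T: Player I compares 10, 5, 9, 8 and picks A; Player 2 would get 10.
Player 2's induced payoffs are 2, 3, 1, 7, 10, so Player 2 commits to T. Subgame-perfect outcome: (A, T) with payoffs (10, 10).
For the simultaneous game, intersect best replies.
Player I's best replies: P→C; Q→D; R→C; S→C; T→A.
Player 2's best replies: A→P; B→R; C→S; D→P.
The unique mutual best reply is (C, S), giving (12, 7).
Sequential outcome (A, T) differs from the Nash profile (C, S).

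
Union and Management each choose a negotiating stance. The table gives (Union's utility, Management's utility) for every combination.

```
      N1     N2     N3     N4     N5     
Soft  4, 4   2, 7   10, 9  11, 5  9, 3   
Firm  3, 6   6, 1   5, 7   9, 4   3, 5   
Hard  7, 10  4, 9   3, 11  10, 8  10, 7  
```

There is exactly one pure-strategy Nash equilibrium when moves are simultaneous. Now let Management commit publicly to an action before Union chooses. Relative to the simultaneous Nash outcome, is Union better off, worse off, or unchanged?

worse off

Work backward from Union's decision.
- N1 → Union plays Hard (best of 4, 3, 7); Management gets 10.
- N2 → Union plays Firm (best of 2, 6, 4); Management gets 1.
- N3 → Union plays Soft (best of 10, 5, 3); Management gets 9.
- N4 → Union plays Soft (best of 11, 9, 10); Management gets 5.
- N5 → Union plays Hard (best of 9, 3, 10); Management gets 7.
Among 10, 1, 9, 5, 7, the best is 10 at N1. Subgame-perfect outcome: (Hard, N1) with payoffs (7, 10).
Under simultaneous play:
Union's best replies: N1→Hard; N2→Firm; N3→Soft; N4→Soft; N5→Hard.
Management's best replies: Soft→N3; Firm→N3; Hard→N3.
The unique mutual best reply is (Soft, N3), giving (10, 9).
Union earns 7 sequentially versus 10 at the Nash outcome: worse off.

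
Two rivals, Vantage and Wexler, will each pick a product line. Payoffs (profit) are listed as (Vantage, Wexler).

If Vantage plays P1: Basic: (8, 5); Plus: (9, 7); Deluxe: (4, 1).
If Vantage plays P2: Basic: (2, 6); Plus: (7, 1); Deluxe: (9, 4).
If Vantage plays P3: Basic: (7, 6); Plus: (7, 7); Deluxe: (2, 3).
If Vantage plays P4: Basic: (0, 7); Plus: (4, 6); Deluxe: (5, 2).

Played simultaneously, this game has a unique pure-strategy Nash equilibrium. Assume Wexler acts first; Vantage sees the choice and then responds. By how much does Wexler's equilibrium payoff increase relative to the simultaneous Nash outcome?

0

Solve by backward induction (Wexler leads).
- Basic: Vantage compares 8, 2, 7, 0 and picks P1; Wexler would get 5.
- Plus: Vantage compares 9, 7, 7, 4 and picks P1; Wexler would get 7.
- Deluxe: Vantage compares 4, 9, 2, 5 and picks P2; Wexler would get 4.
Maximizing over 5, 7, 4, Wexler chooses Plus. Subgame-perfect outcome: (P1, Plus) with payoffs (9, 7).
Under simultaneous play:
Vantage's best replies: Basic→P1; Plus→P1; Deluxe→P2.
Wexler's best replies: P1→Plus; P2→Basic; P3→Plus; P4→Basic.
Only (P1, Plus) has each player best-responding; Nash payoffs (9, 7).
Wexler's commitment gain: 7 − 7 = 0.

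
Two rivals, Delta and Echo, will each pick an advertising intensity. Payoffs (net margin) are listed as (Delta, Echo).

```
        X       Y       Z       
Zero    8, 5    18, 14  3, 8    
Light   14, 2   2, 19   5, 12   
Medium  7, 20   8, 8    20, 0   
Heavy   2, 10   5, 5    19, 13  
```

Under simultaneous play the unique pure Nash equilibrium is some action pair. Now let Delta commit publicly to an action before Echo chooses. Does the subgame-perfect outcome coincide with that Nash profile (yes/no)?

no

Echo best-responds to each possible Delta move:
- Zero: BR = Y, leader payoff 18.
- Light: BR = Y, leader payoff 2.
- Medium: BR = X, leader payoff 7.
- Heavy: BR = Z, leader payoff 19.
Delta's induced payoffs are 18, 2, 7, 19, so Delta commits to Heavy. Subgame-perfect outcome: (Heavy, Z) with payoffs (19, 13).
Now find the simultaneous Nash equilibrium.
Delta's best replies: X→Light; Y→Zero; Z→Medium.
Echo's best replies: Zero→Y; Light→Y; Medium→X; Heavy→Z.
The unique mutual best reply is (Zero, Y), giving (18, 14).
Sequential outcome (Heavy, Z) differs from the Nash profile (Zero, Y).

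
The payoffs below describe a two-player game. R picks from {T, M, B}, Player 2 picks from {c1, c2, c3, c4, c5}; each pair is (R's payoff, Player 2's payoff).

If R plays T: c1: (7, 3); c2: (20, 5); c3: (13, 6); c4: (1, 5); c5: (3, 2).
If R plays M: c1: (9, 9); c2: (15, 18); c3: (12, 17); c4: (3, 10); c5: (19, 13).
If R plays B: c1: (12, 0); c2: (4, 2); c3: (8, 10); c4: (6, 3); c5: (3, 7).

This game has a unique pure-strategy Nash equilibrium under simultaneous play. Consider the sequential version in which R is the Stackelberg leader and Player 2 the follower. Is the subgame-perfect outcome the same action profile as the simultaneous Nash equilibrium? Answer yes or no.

Player 2 best-responds to each possible R move:
- T: BR = c3, leader payoff 13.
- M: BR = c2, leader payoff 15.
- B: BR = c3, leader payoff 8.
R's induced payoffs are 13, 15, 8, so R commits to M. Subgame-perfect outcome: (M, c2) with payoffs (15, 18).
For the simultaneous game, intersect best replies.
R's best replies: c1→B; c2→T; c3→T; c4→B; c5→M.
Player 2's best replies: T→c3; M→c2; B→c3.
Only (T, c3) has each player best-responding; Nash payoffs (13, 6).
Sequential outcome (M, c2) differs from the Nash profile (T, c3).

no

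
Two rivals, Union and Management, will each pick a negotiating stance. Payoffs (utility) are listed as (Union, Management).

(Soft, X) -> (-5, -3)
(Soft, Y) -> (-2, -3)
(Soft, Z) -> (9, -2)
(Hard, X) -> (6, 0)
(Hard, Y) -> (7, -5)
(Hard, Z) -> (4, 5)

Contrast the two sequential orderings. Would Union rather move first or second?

first

If Union leads: Management's best replies are Soft→Z, Hard→Z; Union's induced payoffs 9, 4; outcome (Soft, Z), payoffs (9, -2).
If Management leads: Union's best replies are X→Hard, Y→Hard, Z→Soft; Management's induced payoffs 0, -5, -2; outcome (Hard, X), payoffs (6, 0).
Union gets 9 moving first and 6 moving second, so Union prefers to move first.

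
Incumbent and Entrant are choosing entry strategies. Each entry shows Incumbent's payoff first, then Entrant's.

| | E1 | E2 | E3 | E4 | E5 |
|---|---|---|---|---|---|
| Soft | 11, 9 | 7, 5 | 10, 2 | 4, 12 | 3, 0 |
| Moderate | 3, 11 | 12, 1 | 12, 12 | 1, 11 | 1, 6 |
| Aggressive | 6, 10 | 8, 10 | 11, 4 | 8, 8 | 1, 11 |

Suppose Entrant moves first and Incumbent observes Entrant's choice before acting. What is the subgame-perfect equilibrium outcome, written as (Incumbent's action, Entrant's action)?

Backward induction with Entrant moving first.
- E1 → Incumbent plays Soft (best of 11, 3, 6); Entrant gets 9.
- E2 → Incumbent plays Moderate (best of 7, 12, 8); Entrant gets 1.
- E3 → Incumbent plays Moderate (best of 10, 12, 11); Entrant gets 12.
- E4 → Incumbent plays Aggressive (best of 4, 1, 8); Entrant gets 8.
- E5 → Incumbent plays Soft (best of 3, 1, 1); Entrant gets 0.
Entrant's induced payoffs are 9, 1, 12, 8, 0, so Entrant commits to E3. Subgame-perfect outcome: (Moderate, E3) with payoffs (12, 12).

(Moderate, E3)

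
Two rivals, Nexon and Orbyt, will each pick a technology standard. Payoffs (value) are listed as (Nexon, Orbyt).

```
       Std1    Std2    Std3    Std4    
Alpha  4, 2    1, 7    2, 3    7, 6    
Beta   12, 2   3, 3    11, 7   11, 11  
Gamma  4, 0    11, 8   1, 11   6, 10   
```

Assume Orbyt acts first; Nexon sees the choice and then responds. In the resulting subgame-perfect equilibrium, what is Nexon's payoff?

Solve by backward induction (Orbyt leads).
- Std1: Nexon compares 4, 12, 4 and picks Beta; Orbyt would get 2.
- Std2: Nexon compares 1, 3, 11 and picks Gamma; Orbyt would get 8.
- Std3: Nexon compares 2, 11, 1 and picks Beta; Orbyt would get 7.
- Std4: Nexon compares 7, 11, 6 and picks Beta; Orbyt would get 11.
Maximizing over 2, 8, 7, 11, Orbyt chooses Std4. Subgame-perfect outcome: (Beta, Std4) with payoffs (11, 11).

11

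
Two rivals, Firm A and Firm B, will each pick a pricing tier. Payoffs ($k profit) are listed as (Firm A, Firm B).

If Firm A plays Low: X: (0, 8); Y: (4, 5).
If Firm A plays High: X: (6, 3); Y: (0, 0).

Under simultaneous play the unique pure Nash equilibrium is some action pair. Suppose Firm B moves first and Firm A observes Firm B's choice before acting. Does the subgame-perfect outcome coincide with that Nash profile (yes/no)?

no

Backward induction with Firm B moving first.
- X: BR = High, leader payoff 3.
- Y: BR = Low, leader payoff 5.
Among 3, 5, the best is 5 at Y. Subgame-perfect outcome: (Low, Y) with payoffs (4, 5).
Under simultaneous play:
Firm A's best replies: X→High; Y→Low.
Firm B's best replies: Low→X; High→X.
Only (High, X) has each player best-responding; Nash payoffs (6, 3).
Sequential outcome (Low, Y) differs from the Nash profile (High, X).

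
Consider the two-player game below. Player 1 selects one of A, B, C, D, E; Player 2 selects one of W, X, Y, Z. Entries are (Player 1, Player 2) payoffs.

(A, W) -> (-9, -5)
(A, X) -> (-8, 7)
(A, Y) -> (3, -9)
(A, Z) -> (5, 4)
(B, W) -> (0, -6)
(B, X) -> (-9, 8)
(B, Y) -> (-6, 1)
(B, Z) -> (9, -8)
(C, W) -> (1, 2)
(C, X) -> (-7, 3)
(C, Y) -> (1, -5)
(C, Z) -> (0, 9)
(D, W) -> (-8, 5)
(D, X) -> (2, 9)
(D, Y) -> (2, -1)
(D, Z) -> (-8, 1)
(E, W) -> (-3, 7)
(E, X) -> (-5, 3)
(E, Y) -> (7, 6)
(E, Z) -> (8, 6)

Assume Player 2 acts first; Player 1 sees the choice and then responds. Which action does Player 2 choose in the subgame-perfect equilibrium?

X

Player 1 best-responds to each possible Player 2 move:
- W: Player 1 compares -9, 0, 1, -8, -3 and picks C; Player 2 would get 2.
- X: Player 1 compares -8, -9, -7, 2, -5 and picks D; Player 2 would get 9.
- Y: Player 1 compares 3, -6, 1, 2, 7 and picks E; Player 2 would get 6.
- Z: Player 1 compares 5, 9, 0, -8, 8 and picks B; Player 2 would get -8.
Maximizing over 2, 9, 6, -8, Player 2 chooses X. Subgame-perfect outcome: (D, X) with payoffs (2, 9).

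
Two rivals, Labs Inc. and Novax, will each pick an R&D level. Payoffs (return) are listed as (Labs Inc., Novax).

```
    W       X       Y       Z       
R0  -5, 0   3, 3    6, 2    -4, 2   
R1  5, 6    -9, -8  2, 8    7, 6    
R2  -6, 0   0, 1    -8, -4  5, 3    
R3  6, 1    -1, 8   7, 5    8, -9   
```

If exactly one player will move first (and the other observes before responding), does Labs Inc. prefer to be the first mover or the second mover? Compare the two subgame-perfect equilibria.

second

If Labs Inc. leads: Novax's best replies are R0→X, R1→Y, R2→Z, R3→X; Labs Inc.'s induced payoffs 3, 2, 5, -1; outcome (R2, Z), payoffs (5, 3).
If Novax leads: Labs Inc.'s best replies are W→R3, X→R0, Y→R3, Z→R3; Novax's induced payoffs 1, 3, 5, -9; outcome (R3, Y), payoffs (7, 5).
Labs Inc. gets 5 moving first and 7 moving second, so Labs Inc. prefers to move second.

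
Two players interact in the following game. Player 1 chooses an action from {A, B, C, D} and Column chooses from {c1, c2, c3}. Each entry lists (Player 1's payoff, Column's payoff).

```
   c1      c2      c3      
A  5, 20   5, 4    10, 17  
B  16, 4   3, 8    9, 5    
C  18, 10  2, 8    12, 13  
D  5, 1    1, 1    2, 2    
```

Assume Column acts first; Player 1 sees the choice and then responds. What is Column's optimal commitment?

Work backward from Player 1's decision.
- c1: BR = C, leader payoff 10.
- c2: BR = A, leader payoff 4.
- c3: BR = C, leader payoff 13.
Among 10, 4, 13, the best is 13 at c3. Subgame-perfect outcome: (C, c3) with payoffs (12, 13).

c3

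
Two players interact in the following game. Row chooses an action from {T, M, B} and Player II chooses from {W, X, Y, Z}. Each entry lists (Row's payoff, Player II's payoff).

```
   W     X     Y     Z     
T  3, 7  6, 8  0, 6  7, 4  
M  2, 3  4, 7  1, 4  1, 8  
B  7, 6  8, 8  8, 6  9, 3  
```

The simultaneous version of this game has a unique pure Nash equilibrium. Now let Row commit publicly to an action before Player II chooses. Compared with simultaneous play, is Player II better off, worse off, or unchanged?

unchanged

Solve by backward induction (Row leads).
- T → Player II plays X (best of 7, 8, 6, 4); Row gets 6.
- M → Player II plays Z (best of 3, 7, 4, 8); Row gets 1.
- B → Player II plays X (best of 6, 8, 6, 3); Row gets 8.
Among 6, 1, 8, the best is 8 at B. Subgame-perfect outcome: (B, X) with payoffs (8, 8).
For the simultaneous game, intersect best replies.
Row's best replies: W→B; X→B; Y→B; Z→B.
Player II's best replies: T→X; M→Z; B→X.
Only (B, X) has each player best-responding; Nash payoffs (8, 8).
Player II earns 8 sequentially versus 8 at the Nash outcome: unchanged.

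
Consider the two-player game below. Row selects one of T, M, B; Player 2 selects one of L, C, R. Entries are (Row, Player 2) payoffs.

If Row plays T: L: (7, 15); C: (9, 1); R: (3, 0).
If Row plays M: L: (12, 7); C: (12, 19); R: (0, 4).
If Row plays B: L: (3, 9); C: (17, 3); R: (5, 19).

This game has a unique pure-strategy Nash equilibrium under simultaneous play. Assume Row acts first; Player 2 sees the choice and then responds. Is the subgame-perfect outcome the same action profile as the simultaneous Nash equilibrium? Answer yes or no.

Player 2 best-responds to each possible Row move:
- T → Player 2 plays L (best of 15, 1, 0); Row gets 7.
- M → Player 2 plays C (best of 7, 19, 4); Row gets 12.
- B → Player 2 plays R (best of 9, 3, 19); Row gets 5.
Among 7, 12, 5, the best is 12 at M. Subgame-perfect outcome: (M, C) with payoffs (12, 19).
Now find the simultaneous Nash equilibrium.
Row's best replies: L→M; C→B; R→B.
Player 2's best replies: T→L; M→C; B→R.
The unique mutual best reply is (B, R), giving (5, 19).
Sequential outcome (M, C) differs from the Nash profile (B, R).

no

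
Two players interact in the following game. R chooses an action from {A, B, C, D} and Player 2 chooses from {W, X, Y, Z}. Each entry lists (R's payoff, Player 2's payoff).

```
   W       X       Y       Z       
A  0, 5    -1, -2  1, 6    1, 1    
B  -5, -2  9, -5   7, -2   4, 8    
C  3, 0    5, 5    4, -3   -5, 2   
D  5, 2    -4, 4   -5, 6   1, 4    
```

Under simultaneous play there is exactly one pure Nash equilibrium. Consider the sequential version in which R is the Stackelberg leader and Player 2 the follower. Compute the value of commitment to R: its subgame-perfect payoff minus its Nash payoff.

Solve by backward induction (R leads).
- A: Player 2 compares 5, -2, 6, 1 and picks Y; R would get 1.
- B: Player 2 compares -2, -5, -2, 8 and picks Z; R would get 4.
- C: Player 2 compares 0, 5, -3, 2 and picks X; R would get 5.
- D: Player 2 compares 2, 4, 6, 4 and picks Y; R would get -5.
R's induced payoffs are 1, 4, 5, -5, so R commits to C. Subgame-perfect outcome: (C, X) with payoffs (5, 5).
Now find the simultaneous Nash equilibrium.
R's best replies: W→D; X→B; Y→B; Z→B.
Player 2's best replies: A→Y; B→Z; C→X; D→Y.
The unique mutual best reply is (B, Z), giving (4, 8).
R's commitment gain: 5 − 4 = 1.

1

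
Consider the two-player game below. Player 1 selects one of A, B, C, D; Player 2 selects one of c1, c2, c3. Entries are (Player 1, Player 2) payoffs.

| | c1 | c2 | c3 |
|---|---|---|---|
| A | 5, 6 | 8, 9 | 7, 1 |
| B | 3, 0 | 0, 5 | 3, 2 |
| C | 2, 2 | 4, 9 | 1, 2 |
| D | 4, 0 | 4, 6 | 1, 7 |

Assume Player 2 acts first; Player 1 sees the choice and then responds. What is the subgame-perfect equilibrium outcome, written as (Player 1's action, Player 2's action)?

(A, c2)

Backward induction with Player 2 moving first.
- c1: BR = A, leader payoff 6.
- c2: BR = A, leader payoff 9.
- c3: BR = A, leader payoff 1.
Among 6, 9, 1, the best is 9 at c2. Subgame-perfect outcome: (A, c2) with payoffs (8, 9).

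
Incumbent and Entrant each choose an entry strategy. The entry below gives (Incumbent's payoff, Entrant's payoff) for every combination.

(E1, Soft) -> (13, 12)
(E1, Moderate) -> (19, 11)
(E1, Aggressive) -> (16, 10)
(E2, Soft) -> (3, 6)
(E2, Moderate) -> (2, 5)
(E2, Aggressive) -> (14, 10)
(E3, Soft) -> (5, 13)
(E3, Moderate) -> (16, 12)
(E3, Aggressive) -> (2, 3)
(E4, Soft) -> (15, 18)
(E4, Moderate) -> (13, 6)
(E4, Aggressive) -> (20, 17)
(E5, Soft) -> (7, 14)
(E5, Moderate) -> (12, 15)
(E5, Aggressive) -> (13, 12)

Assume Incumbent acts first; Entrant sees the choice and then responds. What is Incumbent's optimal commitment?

Backward induction with Incumbent moving first.
- E1 → Entrant plays Soft (best of 12, 11, 10); Incumbent gets 13.
- E2 → Entrant plays Aggressive (best of 6, 5, 10); Incumbent gets 14.
- E3 → Entrant plays Soft (best of 13, 12, 3); Incumbent gets 5.
- E4 → Entrant plays Soft (best of 18, 6, 17); Incumbent gets 15.
- E5 → Entrant plays Moderate (best of 14, 15, 12); Incumbent gets 12.
Incumbent's induced payoffs are 13, 14, 5, 15, 12, so Incumbent commits to E4. Subgame-perfect outcome: (E4, Soft) with payoffs (15, 18).

E4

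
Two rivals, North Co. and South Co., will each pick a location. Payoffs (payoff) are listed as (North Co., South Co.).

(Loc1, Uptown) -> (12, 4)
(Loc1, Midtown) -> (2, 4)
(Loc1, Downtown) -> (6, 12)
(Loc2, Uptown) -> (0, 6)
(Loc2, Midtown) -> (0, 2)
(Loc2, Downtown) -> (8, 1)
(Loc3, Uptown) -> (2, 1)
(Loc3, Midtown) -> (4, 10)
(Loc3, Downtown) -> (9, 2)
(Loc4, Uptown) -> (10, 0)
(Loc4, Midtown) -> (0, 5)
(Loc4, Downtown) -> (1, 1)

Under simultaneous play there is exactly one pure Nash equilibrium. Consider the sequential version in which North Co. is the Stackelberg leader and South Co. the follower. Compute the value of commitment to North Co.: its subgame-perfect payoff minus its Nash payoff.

South Co. best-responds to each possible North Co. move:
- Loc1: BR = Downtown, leader payoff 6.
- Loc2: BR = Uptown, leader payoff 0.
- Loc3: BR = Midtown, leader payoff 4.
- Loc4: BR = Midtown, leader payoff 0.
Among 6, 0, 4, 0, the best is 6 at Loc1. Subgame-perfect outcome: (Loc1, Downtown) with payoffs (6, 12).
Under simultaneous play:
North Co.'s best replies: Uptown→Loc1; Midtown→Loc3; Downtown→Loc3.
South Co.'s best replies: Loc1→Downtown; Loc2→Uptown; Loc3→Midtown; Loc4→Midtown.
Only (Loc3, Midtown) has each player best-responding; Nash payoffs (4, 10).
North Co.'s commitment gain: 6 − 4 = 2.

2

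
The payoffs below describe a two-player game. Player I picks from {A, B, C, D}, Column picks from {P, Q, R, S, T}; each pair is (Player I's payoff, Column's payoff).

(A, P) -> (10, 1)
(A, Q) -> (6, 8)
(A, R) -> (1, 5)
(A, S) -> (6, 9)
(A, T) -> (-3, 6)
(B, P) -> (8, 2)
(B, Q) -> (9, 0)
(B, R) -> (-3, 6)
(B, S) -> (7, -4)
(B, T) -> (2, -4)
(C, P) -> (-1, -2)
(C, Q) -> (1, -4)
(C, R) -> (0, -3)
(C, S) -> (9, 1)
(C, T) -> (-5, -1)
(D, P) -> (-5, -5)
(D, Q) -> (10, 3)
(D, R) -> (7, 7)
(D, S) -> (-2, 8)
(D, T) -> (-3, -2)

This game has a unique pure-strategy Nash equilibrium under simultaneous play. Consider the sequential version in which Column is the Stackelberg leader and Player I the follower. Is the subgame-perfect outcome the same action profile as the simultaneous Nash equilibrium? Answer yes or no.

Solve by backward induction (Column leads).
- P → Player I plays A (best of 10, 8, -1, -5); Column gets 1.
- Q → Player I plays D (best of 6, 9, 1, 10); Column gets 3.
- R → Player I plays D (best of 1, -3, 0, 7); Column gets 7.
- S → Player I plays C (best of 6, 7, 9, -2); Column gets 1.
- T → Player I plays B (best of -3, 2, -5, -3); Column gets -4.
Maximizing over 1, 3, 7, 1, -4, Column chooses R. Subgame-perfect outcome: (D, R) with payoffs (7, 7).
For the simultaneous game, intersect best replies.
Player I's best replies: P→A; Q→D; R→D; S→C; T→B.
Column's best replies: A→S; B→R; C→S; D→S.
The unique mutual best reply is (C, S), giving (9, 1).
Sequential outcome (D, R) differs from the Nash profile (C, S).

no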